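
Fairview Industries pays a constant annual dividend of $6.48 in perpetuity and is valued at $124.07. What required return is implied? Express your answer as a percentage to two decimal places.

P = C/r ⇒ r = C/P = $6.48/$124.07 = 0.052229

5.22%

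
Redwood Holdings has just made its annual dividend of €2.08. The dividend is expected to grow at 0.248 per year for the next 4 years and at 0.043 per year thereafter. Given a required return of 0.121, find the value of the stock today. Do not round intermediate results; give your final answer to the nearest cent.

€53.68

D_1 = 2.59584
D_2 = 3.23961
D_3 = 4.04303
D_4 = 5.04570
Terminal value at year 4: TV = D_4×(1+g_2)/(r−g_2) = 5.26267/0.078 = 67.47010
P_0 = D_1/(1+r)^1 + D_2/(1+r)^2 + D_3/(1+r)^3 + D_4/(1+r)^4 + TV/(1+r)^4
    = 2.31565 + 2.57799 + 2.87006 + 3.19521 + 42.72567 = 53.68458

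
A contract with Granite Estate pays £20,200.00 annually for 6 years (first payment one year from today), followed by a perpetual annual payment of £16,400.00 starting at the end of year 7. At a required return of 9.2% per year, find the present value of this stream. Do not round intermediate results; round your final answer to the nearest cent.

PV of 6-year annuity: £20,200.00 × [1 − (1+0.092)^−6] / 0.092 = 90077.75740
Perpetuity value at year 6: £16,400.00 / 0.092 = 178260.86957
PV of perpetuity: 178260.86957 / (1+0.092)^6 = 105128.43286
Total PV = 90077.75740 + 105128.43286 = 195206.19026

£195206.19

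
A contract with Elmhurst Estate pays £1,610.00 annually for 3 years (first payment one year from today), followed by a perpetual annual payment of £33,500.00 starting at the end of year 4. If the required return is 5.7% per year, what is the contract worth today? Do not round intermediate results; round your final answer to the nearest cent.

PV of 3-year annuity: £1,610.00 × [1 − (1+0.057)^−3] / 0.057 = 4327.54812
Perpetuity value at year 3: £33,500.00 / 0.057 = 587719.29825
PV of perpetuity: 587719.29825 / (1+0.057)^3 = 497674.04236
Total PV = 4327.54812 + 497674.04236 = 502001.59048

£502001.59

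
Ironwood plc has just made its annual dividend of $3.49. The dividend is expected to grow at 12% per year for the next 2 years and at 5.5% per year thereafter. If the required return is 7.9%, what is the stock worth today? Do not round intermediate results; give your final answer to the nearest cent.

$172.68

D_1 = 3.90880
D_2 = 4.37786
Terminal value at year 2: TV = D_2×(1+g_2)/(r−g_2) = 4.61864/0.024 = 192.44325
P_0 = D_1/(1+r)^1 + D_2/(1+r)^2 + TV/(1+r)^2
    = 3.62261 + 3.76027 + 165.29503 = 172.67791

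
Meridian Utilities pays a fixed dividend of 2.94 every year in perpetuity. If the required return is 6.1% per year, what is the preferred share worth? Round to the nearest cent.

Level perpetuity: PV = C / r = 2.94 / 0.061 = 48.20

48.20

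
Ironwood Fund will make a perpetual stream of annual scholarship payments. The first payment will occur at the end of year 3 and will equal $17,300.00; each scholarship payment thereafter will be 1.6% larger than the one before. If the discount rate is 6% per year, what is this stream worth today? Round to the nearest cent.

$349930.42

Value at end of year 2: C₁ / (r − g) = $17,300.00 / (0.06 − 0.016) = $393,181.8182
Discount to today: PV = $393,181.8182 / (1 + 0.06)^2 = $393,181.8182 / 1.123600 = $349,930.42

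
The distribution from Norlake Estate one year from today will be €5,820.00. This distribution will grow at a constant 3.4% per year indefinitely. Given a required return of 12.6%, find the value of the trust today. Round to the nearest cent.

Growing perpetuity: P = D₁ / (r − g) = €5,820.0000 / (0.126 − 0.034) = €63,260.87

€63260.87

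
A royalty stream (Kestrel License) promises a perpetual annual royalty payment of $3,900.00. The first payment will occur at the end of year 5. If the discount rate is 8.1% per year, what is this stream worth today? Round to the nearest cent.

$35259.55

Value at end of year 4: C / r = $3,900.00 / 0.081 = $48,148.1481
Discount to today: PV = $48,148.1481 / (1 + 0.081)^4 = $48,148.1481 / 1.365535 = $35,259.55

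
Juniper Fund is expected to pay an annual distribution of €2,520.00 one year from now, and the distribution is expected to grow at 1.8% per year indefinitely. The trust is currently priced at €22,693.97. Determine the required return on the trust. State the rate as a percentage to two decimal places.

12.90%

P = D₁/(r − g) ⇒ r = D₁/P + g = €2,520.0000/€22,693.97 + 0.018 = 0.111043 + 0.018 = 0.129043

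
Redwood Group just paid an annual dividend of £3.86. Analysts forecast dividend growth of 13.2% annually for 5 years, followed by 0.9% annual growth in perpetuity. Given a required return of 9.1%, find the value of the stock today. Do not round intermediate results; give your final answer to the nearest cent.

£78.71

D_1 = 4.36952
D_2 = 4.94630
D_3 = 5.59921
D_4 = 6.33830
D_5 = 7.17496
Terminal value at year 5: TV = D_5×(1+g_2)/(r−g_2) = 7.23953/0.082 = 88.28700
P_0 = D_1/(1+r)^1 + D_2/(1+r)^2 + D_3/(1+r)^3 + D_4/(1+r)^4 + D_5/(1+r)^5 + TV/(1+r)^5
    = 4.00506 + 4.15557 + 4.31174 + 4.47377 + 4.64190 + 57.11800 = 78.70604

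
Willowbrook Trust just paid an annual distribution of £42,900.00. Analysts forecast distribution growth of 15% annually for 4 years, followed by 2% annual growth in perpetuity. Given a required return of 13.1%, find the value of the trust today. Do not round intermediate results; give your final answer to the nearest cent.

D_1 = 49335.00000
D_2 = 56735.25000
D_3 = 65245.53750
D_4 = 75032.36812
Terminal value at year 4: TV = D_4×(1+g_2)/(r−g_2) = 76533.01549/0.111 = 689486.62601
P_0 = D_1/(1+r)^1 + D_2/(1+r)^2 + D_3/(1+r)^3 + D_4/(1+r)^4 + TV/(1+r)^4
    = 43620.68966 + 44353.48639 + 45098.59359 + 45856.21806 + 421381.46323 = 600310.45091

£600310.45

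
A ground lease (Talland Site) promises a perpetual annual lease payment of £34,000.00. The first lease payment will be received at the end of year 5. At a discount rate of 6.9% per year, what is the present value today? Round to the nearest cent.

Value at end of year 4: C / r = £34,000.00 / 0.069 = £492,753.6232
Discount to today: PV = £492,753.6232 / (1 + 0.069)^4 = £492,753.6232 / 1.305903 = £377,327.98

£377327.98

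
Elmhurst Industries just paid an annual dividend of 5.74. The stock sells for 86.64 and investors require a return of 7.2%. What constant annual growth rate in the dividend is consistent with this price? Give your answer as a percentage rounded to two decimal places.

0.54%

P = D₀(1+g)/(r−g) ⇒ P(r−g) = D₀(1+g) ⇒ g(P+D₀) = P·r − D₀
g = (P·r − D₀)/(P + D₀) = (86.64×0.072 − 5.74) / (86.64 + 5.74) = 0.005392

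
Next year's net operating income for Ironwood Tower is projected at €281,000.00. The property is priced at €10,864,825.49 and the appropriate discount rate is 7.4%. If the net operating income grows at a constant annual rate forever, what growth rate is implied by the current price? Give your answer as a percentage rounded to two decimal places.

P = D₁/(r−g) ⇒ g = r − D₁/P = 0.074 − €281,000.00/€10,864,825.49 = 0.048137

4.81%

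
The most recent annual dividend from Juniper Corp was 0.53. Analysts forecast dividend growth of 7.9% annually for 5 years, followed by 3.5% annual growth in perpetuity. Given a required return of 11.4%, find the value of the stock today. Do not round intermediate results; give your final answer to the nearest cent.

D_1 = 0.57187
D_2 = 0.61705
D_3 = 0.66579
D_4 = 0.71839
D_5 = 0.77515
Terminal value at year 5: TV = D_5×(1+g_2)/(r−g_2) = 0.80228/0.079 = 10.15538
P_0 = D_1/(1+r)^1 + D_2/(1+r)^2 + D_3/(1+r)^3 + D_4/(1+r)^4 + D_5/(1+r)^5 + TV/(1+r)^5
    = 0.51335 + 0.49722 + 0.48160 + 0.46647 + 0.45181 + 5.91930 = 8.32974

8.33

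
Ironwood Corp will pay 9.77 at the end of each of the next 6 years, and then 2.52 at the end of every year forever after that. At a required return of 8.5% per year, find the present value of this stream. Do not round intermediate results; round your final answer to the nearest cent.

62.66

PV of 6-year annuity: 9.77 × [1 − (1+0.085)^−6] / 0.085 = 44.48855
Perpetuity value at year 6: 2.52 / 0.085 = 29.64706
PV of perpetuity: 29.64706 / (1+0.085)^6 = 18.17202
Total PV = 44.48855 + 18.17202 = 62.66057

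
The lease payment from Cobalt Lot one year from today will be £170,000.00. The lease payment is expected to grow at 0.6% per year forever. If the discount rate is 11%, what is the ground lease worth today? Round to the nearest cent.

£1634615.38

Growing perpetuity: P = D₁ / (r − g) = £170,000.0000 / (0.11 − 0.006) = £1,634,615.38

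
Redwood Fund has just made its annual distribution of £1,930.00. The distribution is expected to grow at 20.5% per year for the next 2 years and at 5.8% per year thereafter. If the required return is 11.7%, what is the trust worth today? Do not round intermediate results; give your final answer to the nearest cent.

D_1 = 2325.65000
D_2 = 2802.40825
Terminal value at year 2: TV = D_2×(1+g_2)/(r−g_2) = 2964.94793/0.059 = 50253.35472
P_0 = D_1/(1+r)^1 + D_2/(1+r)^2 + TV/(1+r)^2
    = 2082.05013 + 2246.07915 + 40277.14817 = 44605.27745

£44605.28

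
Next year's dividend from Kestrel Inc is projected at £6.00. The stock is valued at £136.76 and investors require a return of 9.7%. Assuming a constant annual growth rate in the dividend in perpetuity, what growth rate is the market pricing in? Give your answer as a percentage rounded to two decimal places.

5.31%

P = D₁/(r−g) ⇒ g = r − D₁/P = 0.097 − £6.00/£136.76 = 0.053128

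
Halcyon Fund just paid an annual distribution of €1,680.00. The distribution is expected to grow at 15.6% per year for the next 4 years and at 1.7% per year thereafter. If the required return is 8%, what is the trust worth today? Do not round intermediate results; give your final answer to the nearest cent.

€43586.42

D_1 = 1942.08000
D_2 = 2245.04448
D_3 = 2595.27142
D_4 = 3000.13376
Terminal value at year 4: TV = D_4×(1+g_2)/(r−g_2) = 3051.13603/0.063 = 48430.73070
P_0 = D_1/(1+r)^1 + D_2/(1+r)^2 + D_3/(1+r)^3 + D_4/(1+r)^4 + TV/(1+r)^4
    = 1798.22222 + 1924.76379 + 2060.21013 + 2205.18788 + 35598.03286 = 43586.41687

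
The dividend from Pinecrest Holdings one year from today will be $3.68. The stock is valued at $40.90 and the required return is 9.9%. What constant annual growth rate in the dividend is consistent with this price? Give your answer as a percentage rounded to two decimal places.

0.90%

P = D₁/(r−g) ⇒ g = r − D₁/P = 0.099 − $3.68/$40.90 = 0.009024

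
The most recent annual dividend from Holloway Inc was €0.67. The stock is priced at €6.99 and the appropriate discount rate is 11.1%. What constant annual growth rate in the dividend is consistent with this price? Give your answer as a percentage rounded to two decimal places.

P = D₀(1+g)/(r−g) ⇒ P(r−g) = D₀(1+g) ⇒ g(P+D₀) = P·r − D₀
g = (P·r − D₀)/(P + D₀) = (€6.99×0.111 − €0.67) / (€6.99 + €0.67) = 0.013824

1.38%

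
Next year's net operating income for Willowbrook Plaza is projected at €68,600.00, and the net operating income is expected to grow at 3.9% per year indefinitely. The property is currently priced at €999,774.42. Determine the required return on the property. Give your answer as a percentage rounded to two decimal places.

P = D₁/(r − g) ⇒ r = D₁/P + g = €68,600.0000/€999,774.42 + 0.039 = 0.068615 + 0.039 = 0.107615

10.76%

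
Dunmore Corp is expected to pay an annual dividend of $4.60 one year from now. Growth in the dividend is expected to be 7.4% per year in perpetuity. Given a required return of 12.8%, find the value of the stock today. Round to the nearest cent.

$85.19

Growing perpetuity: P = D₁ / (r − g) = $4.6000 / (0.128 − 0.074) = $85.19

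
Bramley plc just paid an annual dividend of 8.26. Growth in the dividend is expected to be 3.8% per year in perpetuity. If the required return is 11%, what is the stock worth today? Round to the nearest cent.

119.08

D₁ = D₀ × (1 + g) = 8.26 × 1.038 = 8.5739
Growing perpetuity: P = D₁ / (r − g) = 8.5739 / (0.11 − 0.038) = 119.08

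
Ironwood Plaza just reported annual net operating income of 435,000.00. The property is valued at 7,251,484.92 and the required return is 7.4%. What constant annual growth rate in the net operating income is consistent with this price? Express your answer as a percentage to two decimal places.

P = D₀(1+g)/(r−g) ⇒ P(r−g) = D₀(1+g) ⇒ g(P+D₀) = P·r − D₀
g = (P·r − D₀)/(P + D₀) = (7,251,484.92×0.074 − 435,000.00) / (7,251,484.92 + 435,000.00) = 0.013219

1.32%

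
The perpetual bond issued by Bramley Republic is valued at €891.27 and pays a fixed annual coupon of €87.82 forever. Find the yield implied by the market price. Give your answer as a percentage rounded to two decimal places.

9.85%

P = C/r ⇒ r = C/P = €87.82/€891.27 = 0.098534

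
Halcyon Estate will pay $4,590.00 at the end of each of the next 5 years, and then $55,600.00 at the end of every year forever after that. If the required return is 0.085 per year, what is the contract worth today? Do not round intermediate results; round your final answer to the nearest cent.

$453105.49

PV of 5-year annuity: $4,590.00 × [1 − (1+0.085)^−5] / 0.085 = 18087.54714
Perpetuity value at year 5: $55,600.00 / 0.085 = 654117.64706
PV of perpetuity: 654117.64706 / (1+0.085)^5 = 435017.94747
Total PV = 18087.54714 + 435017.94747 = 453105.49461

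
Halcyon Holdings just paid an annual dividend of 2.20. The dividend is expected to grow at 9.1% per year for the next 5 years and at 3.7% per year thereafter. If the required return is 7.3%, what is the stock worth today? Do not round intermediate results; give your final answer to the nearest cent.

D_1 = 2.40020
D_2 = 2.61862
D_3 = 2.85691
D_4 = 3.11689
D_5 = 3.40053
Terminal value at year 5: TV = D_5×(1+g_2)/(r−g_2) = 3.52635/0.036 = 97.95412
P_0 = D_1/(1+r)^1 + D_2/(1+r)^2 + D_3/(1+r)^3 + D_4/(1+r)^4 + D_5/(1+r)^5 + TV/(1+r)^5
    = 2.23691 + 2.27443 + 2.31259 + 2.35138 + 2.39083 + 68.86905 = 80.43518

80.44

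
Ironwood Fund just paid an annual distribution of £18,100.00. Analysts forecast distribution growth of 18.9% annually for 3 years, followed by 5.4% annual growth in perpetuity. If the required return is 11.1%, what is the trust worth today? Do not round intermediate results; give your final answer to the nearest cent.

D_1 = 21520.90000
D_2 = 25588.35010
D_3 = 30424.54827
Terminal value at year 3: TV = D_3×(1+g_2)/(r−g_2) = 32067.47388/0.057 = 562587.26097
P_0 = D_1/(1+r)^1 + D_2/(1+r)^2 + D_3/(1+r)^3 + TV/(1+r)^3
    = 19370.74707 + 20730.70952 + 22186.15087 + 410249.17569 = 472536.78315

£472536.78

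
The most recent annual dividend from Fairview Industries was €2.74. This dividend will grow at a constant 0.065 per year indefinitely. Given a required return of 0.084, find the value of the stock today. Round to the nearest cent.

€153.58

D₁ = D₀ × (1 + g) = €2.74 × 1.065 = €2.9181
Growing perpetuity: P = D₁ / (r − g) = €2.9181 / (0.084 − 0.065) = €153.58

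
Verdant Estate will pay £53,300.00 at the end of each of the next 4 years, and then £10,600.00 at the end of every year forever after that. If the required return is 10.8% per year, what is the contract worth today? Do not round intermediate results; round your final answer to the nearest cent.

PV of 4-year annuity: £53,300.00 × [1 − (1+0.108)^−4] / 0.108 = 166068.95793
Perpetuity value at year 4: £10,600.00 / 0.108 = 98148.14815
PV of perpetuity: 98148.14815 / (1+0.108)^4 = 65121.30098
Total PV = 166068.95793 + 65121.30098 = 231190.25891

£231190.26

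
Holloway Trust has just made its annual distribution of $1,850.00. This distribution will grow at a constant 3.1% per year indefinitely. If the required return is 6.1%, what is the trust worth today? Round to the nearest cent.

D₁ = D₀ × (1 + g) = $1,850.00 × 1.031 = $1,907.3500
Growing perpetuity: P = D₁ / (r − g) = $1,907.3500 / (0.061 − 0.031) = $63,578.33

$63578.33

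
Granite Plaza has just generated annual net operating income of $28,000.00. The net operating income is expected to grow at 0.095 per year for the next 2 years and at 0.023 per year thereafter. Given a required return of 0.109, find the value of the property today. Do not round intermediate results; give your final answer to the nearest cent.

$379657.56

D_1 = 30660.00000
D_2 = 33572.70000
Terminal value at year 2: TV = D_2×(1+g_2)/(r−g_2) = 34344.87210/0.086 = 399358.97791
P_0 = D_1/(1+r)^1 + D_2/(1+r)^2 + TV/(1+r)^2
    = 27646.52840 + 27297.51903 + 324713.51123 = 379657.55866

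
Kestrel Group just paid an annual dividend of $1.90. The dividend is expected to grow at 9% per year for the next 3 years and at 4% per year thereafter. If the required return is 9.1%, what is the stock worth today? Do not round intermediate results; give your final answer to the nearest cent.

D_1 = 2.07100
D_2 = 2.25739
D_3 = 2.46056
Terminal value at year 3: TV = D_3×(1+g_2)/(r−g_2) = 2.55898/0.051 = 50.17603
P_0 = D_1/(1+r)^1 + D_2/(1+r)^2 + D_3/(1+r)^3 + TV/(1+r)^3
    = 1.89826 + 1.89652 + 1.89478 + 38.63866 = 44.32821

$44.33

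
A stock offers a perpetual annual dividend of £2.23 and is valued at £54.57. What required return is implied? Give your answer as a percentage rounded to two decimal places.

P = C/r ⇒ r = C/P = £2.23/£54.57 = 0.040865

4.09%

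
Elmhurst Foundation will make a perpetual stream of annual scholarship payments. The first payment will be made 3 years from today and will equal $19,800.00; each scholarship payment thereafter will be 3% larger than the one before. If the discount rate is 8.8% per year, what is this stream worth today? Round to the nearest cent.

Value at end of year 2: C₁ / (r − g) = $19,800.00 / (0.088 − 0.03) = $341,379.3103
Discount to today: PV = $341,379.3103 / (1 + 0.088)^2 = $341,379.3103 / 1.183744 = $288,389.47

$288389.47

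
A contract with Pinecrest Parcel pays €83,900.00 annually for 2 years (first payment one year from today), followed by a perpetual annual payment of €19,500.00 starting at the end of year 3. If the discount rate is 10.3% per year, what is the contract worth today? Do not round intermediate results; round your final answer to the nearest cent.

PV of 2-year annuity: €83,900.00 × [1 − (1+0.103)^−2] / 0.103 = 145027.44925
Perpetuity value at year 2: €19,500.00 / 0.103 = 189320.38835
PV of perpetuity: 189320.38835 / (1+0.103)^2 = 155613.17428
Total PV = 145027.44925 + 155613.17428 = 300640.62353

€300640.62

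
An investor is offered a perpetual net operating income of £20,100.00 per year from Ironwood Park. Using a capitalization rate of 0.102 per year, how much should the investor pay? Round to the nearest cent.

Level perpetuity: PV = C / r = £20,100.00 / 0.102 = £197,058.82

£197058.82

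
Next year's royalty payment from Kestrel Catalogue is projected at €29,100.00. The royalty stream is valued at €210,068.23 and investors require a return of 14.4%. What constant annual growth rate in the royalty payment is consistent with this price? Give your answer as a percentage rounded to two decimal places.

0.55%

P = D₁/(r−g) ⇒ g = r − D₁/P = 0.144 − €29,100.00/€210,068.23 = 0.005474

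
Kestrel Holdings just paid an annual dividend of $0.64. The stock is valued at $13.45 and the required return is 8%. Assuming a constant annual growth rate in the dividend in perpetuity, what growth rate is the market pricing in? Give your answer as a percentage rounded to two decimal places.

P = D₀(1+g)/(r−g) ⇒ P(r−g) = D₀(1+g) ⇒ g(P+D₀) = P·r − D₀
g = (P·r − D₀)/(P + D₀) = ($13.45×0.08 − $0.64) / ($13.45 + $0.64) = 0.030944

3.09%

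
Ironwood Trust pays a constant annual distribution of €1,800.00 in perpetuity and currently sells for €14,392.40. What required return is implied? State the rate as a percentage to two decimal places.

P = C/r ⇒ r = C/P = €1,800.00/€14,392.40 = 0.125066

12.51%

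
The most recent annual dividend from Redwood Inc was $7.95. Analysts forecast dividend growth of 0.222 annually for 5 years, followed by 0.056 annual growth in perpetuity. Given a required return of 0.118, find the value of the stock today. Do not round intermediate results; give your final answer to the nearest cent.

$263.56

D_1 = 9.71490
D_2 = 11.87161
D_3 = 14.50710
D_4 = 17.72768
D_5 = 21.66323
Terminal value at year 5: TV = D_5×(1+g_2)/(r−g_2) = 22.87637/0.062 = 368.97368
P_0 = D_1/(1+r)^1 + D_2/(1+r)^2 + D_3/(1+r)^3 + D_4/(1+r)^4 + D_5/(1+r)^5 + TV/(1+r)^5
    = 8.68953 + 9.49786 + 10.38139 + 11.34710 + 12.40264 + 211.24497 = 263.56349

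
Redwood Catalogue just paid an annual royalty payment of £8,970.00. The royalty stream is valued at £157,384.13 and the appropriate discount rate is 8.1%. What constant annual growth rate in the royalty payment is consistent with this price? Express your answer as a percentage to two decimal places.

2.27%

P = D₀(1+g)/(r−g) ⇒ P(r−g) = D₀(1+g) ⇒ g(P+D₀) = P·r − D₀
g = (P·r − D₀)/(P + D₀) = (£157,384.13×0.081 − £8,970.00) / (£157,384.13 + £8,970.00) = 0.022711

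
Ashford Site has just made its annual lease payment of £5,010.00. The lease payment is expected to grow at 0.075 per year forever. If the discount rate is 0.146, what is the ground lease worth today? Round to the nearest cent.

D₁ = D₀ × (1 + g) = £5,010.00 × 1.075 = £5,385.7500
Growing perpetuity: P = D₁ / (r − g) = £5,385.7500 / (0.146 − 0.075) = £75,855.63

£75855.63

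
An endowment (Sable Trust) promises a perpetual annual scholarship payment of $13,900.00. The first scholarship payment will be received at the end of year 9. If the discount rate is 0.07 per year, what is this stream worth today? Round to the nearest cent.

Value at end of year 8: C / r = $13,900.00 / 0.07 = $198,571.4286
Discount to today: PV = $198,571.4286 / (1 + 0.07)^8 = $198,571.4286 / 1.718186 = $115,570.38

$115570.38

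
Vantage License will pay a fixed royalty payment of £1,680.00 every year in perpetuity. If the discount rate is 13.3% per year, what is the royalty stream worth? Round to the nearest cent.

Level perpetuity: PV = C / r = £1,680.00 / 0.133 = £12,631.58

£12631.58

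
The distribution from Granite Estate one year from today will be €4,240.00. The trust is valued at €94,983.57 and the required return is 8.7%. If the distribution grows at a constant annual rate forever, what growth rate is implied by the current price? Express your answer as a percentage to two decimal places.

P = D₁/(r−g) ⇒ g = r − D₁/P = 0.087 − €4,240.00/€94,983.57 = 0.042361

4.24%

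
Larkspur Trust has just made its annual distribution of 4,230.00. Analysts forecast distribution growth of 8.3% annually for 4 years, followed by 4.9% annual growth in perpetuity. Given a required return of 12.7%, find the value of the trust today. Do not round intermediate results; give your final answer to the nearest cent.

D_1 = 4581.09000
D_2 = 4961.32047
D_3 = 5373.11007
D_4 = 5819.07820
Terminal value at year 4: TV = D_4×(1+g_2)/(r−g_2) = 6104.21304/0.078 = 78259.14150
P_0 = D_1/(1+r)^1 + D_2/(1+r)^2 + D_3/(1+r)^3 + D_4/(1+r)^4 + TV/(1+r)^4
    = 4064.85359 + 3906.15478 + 3753.65185 + 3607.10288 + 48510.90930 = 63842.67241

63842.67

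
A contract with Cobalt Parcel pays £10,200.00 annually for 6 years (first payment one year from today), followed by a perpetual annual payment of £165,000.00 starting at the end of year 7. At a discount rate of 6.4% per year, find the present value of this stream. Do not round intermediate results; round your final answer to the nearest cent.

£1826396.55

PV of 6-year annuity: £10,200.00 × [1 − (1+0.064)^−6] / 0.064 = 49532.49464
Perpetuity value at year 6: £165,000.00 / 0.064 = 2578125.00000
PV of perpetuity: 2578125.00000 / (1+0.064)^6 = 1776864.05733
Total PV = 49532.49464 + 1776864.05733 = 1826396.55197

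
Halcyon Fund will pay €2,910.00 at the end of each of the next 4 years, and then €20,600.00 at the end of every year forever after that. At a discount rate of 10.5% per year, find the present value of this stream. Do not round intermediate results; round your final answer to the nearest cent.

€140717.14

PV of 4-year annuity: €2,910.00 × [1 − (1+0.105)^−4] / 0.105 = 9125.34776
Perpetuity value at year 4: €20,600.00 / 0.105 = 196190.47619
PV of perpetuity: 196190.47619 / (1+0.105)^4 = 131591.79445
Total PV = 9125.34776 + 131591.79445 = 140717.14221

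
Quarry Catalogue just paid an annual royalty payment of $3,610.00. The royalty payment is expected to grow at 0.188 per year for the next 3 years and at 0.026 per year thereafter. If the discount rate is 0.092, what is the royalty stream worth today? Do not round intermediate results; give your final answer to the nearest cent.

$85107.24

D_1 = 4288.68000
D_2 = 5094.95184
D_3 = 6052.80279
Terminal value at year 3: TV = D_3×(1+g_2)/(r−g_2) = 6210.17566/0.066 = 94093.57058
P_0 = D_1/(1+r)^1 + D_2/(1+r)^2 + D_3/(1+r)^3 + TV/(1+r)^3
    = 3927.36264 + 4272.62529 + 4648.24070 + 72259.01447 = 85107.24309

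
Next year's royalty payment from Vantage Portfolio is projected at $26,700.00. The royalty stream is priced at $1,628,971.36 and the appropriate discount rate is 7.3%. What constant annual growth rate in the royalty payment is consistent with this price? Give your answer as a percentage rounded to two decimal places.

P = D₁/(r−g) ⇒ g = r − D₁/P = 0.073 − $26,700.00/$1,628,971.36 = 0.056609

5.66%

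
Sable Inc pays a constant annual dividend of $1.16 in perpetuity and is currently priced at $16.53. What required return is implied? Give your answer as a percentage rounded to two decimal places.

P = C/r ⇒ r = C/P = $1.16/$16.53 = 0.070175

7.02%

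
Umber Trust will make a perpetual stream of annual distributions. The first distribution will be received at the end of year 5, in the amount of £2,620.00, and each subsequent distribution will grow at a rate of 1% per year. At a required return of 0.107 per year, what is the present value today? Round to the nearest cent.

Value at end of year 4: C₁ / (r − g) = £2,620.00 / (0.107 − 0.01) = £27,010.3093
Discount to today: PV = £27,010.3093 / (1 + 0.107)^4 = £27,010.3093 / 1.501725 = £17,986.19

£17986.19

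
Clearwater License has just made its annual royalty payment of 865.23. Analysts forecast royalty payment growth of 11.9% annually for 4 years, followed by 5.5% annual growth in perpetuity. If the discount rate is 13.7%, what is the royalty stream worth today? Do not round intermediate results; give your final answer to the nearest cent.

D_1 = 968.19237
D_2 = 1083.40726
D_3 = 1212.33273
D_4 = 1356.60032
Terminal value at year 4: TV = D_4×(1+g_2)/(r−g_2) = 1431.21334/0.082 = 17453.82120
P_0 = D_1/(1+r)^1 + D_2/(1+r)^2 + D_3/(1+r)^3 + D_4/(1+r)^4 + TV/(1+r)^4
    = 851.53243 + 838.05170 + 824.78439 + 811.72712 + 10443.56235 = 13769.65799

13769.66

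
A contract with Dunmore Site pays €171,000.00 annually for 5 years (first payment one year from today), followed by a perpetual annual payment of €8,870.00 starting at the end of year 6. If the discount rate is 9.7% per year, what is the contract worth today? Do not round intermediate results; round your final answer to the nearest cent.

PV of 5-year annuity: €171,000.00 × [1 − (1+0.097)^−5] / 0.097 = 653223.25848
Perpetuity value at year 5: €8,870.00 / 0.097 = 91443.29897
PV of perpetuity: 91443.29897 / (1+0.097)^5 = 57559.72995
Total PV = 653223.25848 + 57559.72995 = 710782.98843

€710782.99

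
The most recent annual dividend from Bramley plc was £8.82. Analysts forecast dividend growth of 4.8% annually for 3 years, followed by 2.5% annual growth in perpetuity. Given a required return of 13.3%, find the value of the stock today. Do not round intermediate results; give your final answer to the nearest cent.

£88.93

D_1 = 9.24336
D_2 = 9.68704
D_3 = 10.15202
Terminal value at year 3: TV = D_3×(1+g_2)/(r−g_2) = 10.40582/0.108 = 96.35018
P_0 = D_1/(1+r)^1 + D_2/(1+r)^2 + D_3/(1+r)^3 + TV/(1+r)^3
    = 8.15831 + 7.54625 + 6.98012 + 66.24648 = 88.93116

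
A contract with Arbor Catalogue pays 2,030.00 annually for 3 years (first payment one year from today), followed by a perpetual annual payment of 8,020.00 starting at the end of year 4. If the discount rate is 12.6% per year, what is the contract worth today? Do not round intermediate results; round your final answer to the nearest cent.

PV of 3-year annuity: 2,030.00 × [1 − (1+0.126)^−3] / 0.126 = 4825.88354
Perpetuity value at year 3: 8,020.00 / 0.126 = 63650.79365
PV of perpetuity: 63650.79365 / (1+0.126)^3 = 44584.98775
Total PV = 4825.88354 + 44584.98775 = 49410.87129

49410.87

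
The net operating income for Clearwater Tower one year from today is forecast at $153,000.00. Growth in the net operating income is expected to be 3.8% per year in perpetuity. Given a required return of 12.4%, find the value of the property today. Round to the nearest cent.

Growing perpetuity: P = D₁ / (r − g) = $153,000.0000 / (0.124 − 0.038) = $1,779,069.77

$1779069.77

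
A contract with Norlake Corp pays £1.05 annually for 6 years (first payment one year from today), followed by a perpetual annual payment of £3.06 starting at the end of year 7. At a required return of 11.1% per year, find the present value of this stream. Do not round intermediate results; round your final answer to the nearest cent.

PV of 6-year annuity: £1.05 × [1 − (1+0.111)^−6] / 0.111 = 4.42930
Perpetuity value at year 6: £3.06 / 0.111 = 27.56757
PV of perpetuity: 27.56757 / (1+0.111)^6 = 14.65933
Total PV = 4.42930 + 14.65933 = 19.08863

£19.09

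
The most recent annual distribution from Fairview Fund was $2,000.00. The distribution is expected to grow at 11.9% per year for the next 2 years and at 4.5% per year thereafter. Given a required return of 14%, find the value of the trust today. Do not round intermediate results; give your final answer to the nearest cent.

D_1 = 2238.00000
D_2 = 2504.32200
Terminal value at year 2: TV = D_2×(1+g_2)/(r−g_2) = 2617.01649/0.095 = 27547.54200
P_0 = D_1/(1+r)^1 + D_2/(1+r)^2 + TV/(1+r)^2
    = 1963.15789 + 1926.99446 + 21196.93906 = 25087.09141

$25087.09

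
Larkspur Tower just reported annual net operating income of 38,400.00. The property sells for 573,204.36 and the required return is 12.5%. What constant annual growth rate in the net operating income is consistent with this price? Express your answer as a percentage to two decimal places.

P = D₀(1+g)/(r−g) ⇒ P(r−g) = D₀(1+g) ⇒ g(P+D₀) = P·r − D₀
g = (P·r − D₀)/(P + D₀) = (573,204.36×0.125 − 38,400.00) / (573,204.36 + 38,400.00) = 0.054366

5.44%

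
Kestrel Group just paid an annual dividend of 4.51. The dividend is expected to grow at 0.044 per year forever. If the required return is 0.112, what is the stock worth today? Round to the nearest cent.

69.24

D₁ = D₀ × (1 + g) = 4.51 × 1.044 = 4.7084
Growing perpetuity: P = D₁ / (r − g) = 4.7084 / (0.112 − 0.044) = 69.24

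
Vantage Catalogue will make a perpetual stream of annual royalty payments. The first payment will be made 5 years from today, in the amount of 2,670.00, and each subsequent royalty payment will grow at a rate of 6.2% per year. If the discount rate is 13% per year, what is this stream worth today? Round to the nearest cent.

Value at end of year 4: C₁ / (r − g) = 2,670.00 / (0.13 − 0.062) = 39,264.7059
Discount to today: PV = 39,264.7059 / (1 + 0.13)^4 = 39,264.7059 / 1.630474 = 24,081.78

24081.78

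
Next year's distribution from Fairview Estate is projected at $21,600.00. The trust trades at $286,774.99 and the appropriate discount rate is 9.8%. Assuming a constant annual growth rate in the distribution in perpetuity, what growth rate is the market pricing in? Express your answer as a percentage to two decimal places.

P = D₁/(r−g) ⇒ g = r − D₁/P = 0.098 − $21,600.00/$286,774.99 = 0.022680

2.27%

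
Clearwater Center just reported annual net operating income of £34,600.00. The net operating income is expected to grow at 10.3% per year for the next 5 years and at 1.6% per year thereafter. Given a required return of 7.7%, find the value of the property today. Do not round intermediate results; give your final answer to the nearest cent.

£835230.37

D_1 = 38163.80000
D_2 = 42094.67140
D_3 = 46430.42255
D_4 = 51212.75608
D_5 = 56487.66995
Terminal value at year 5: TV = D_5×(1+g_2)/(r−g_2) = 57391.47267/0.061 = 940843.81430
P_0 = D_1/(1+r)^1 + D_2/(1+r)^2 + D_3/(1+r)^3 + D_4/(1+r)^4 + D_5/(1+r)^5 + TV/(1+r)^5
    = 35435.28319 + 36290.73107 + 37166.83043 + 38064.07982 + 38982.98982 + 649290.45341 = 835230.36774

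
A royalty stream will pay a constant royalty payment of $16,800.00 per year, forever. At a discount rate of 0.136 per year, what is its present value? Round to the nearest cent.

Level perpetuity: PV = C / r = $16,800.00 / 0.136 = $123,529.41

$123529.41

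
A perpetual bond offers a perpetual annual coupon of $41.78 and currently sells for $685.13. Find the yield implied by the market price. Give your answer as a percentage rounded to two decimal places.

P = C/r ⇒ r = C/P = $41.78/$685.13 = 0.060981

6.10%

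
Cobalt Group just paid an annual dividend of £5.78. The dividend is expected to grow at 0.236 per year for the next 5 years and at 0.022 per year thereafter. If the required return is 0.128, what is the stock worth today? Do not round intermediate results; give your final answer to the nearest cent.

£126.37

D_1 = 7.14408
D_2 = 8.83008
D_3 = 10.91398
D_4 = 13.48968
D_5 = 16.67325
Terminal value at year 5: TV = D_5×(1+g_2)/(r−g_2) = 17.04006/0.106 = 160.75527
P_0 = D_1/(1+r)^1 + D_2/(1+r)^2 + D_3/(1+r)^3 + D_4/(1+r)^4 + D_5/(1+r)^5 + TV/(1+r)^5
    = 6.33340 + 6.93979 + 7.60424 + 8.33231 + 9.13008 + 88.02777 = 126.36761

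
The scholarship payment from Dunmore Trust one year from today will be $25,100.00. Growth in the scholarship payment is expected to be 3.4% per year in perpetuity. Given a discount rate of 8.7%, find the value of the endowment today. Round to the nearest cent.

Growing perpetuity: P = D₁ / (r − g) = $25,100.0000 / (0.087 − 0.034) = $473,584.91

$473584.91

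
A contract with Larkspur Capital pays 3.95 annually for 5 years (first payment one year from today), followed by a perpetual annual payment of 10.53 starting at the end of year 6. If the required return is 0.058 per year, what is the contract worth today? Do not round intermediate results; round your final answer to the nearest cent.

153.68

PV of 5-year annuity: 3.95 × [1 − (1+0.058)^−5] / 0.058 = 16.72976
Perpetuity value at year 5: 10.53 / 0.058 = 181.55172
PV of perpetuity: 181.55172 / (1+0.058)^5 = 136.95315
Total PV = 16.72976 + 136.95315 = 153.68291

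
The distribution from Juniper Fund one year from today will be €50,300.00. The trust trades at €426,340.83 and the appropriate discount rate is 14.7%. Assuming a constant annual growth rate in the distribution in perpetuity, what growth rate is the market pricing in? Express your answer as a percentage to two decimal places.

2.90%

P = D₁/(r−g) ⇒ g = r − D₁/P = 0.147 − €50,300.00/€426,340.83 = 0.029019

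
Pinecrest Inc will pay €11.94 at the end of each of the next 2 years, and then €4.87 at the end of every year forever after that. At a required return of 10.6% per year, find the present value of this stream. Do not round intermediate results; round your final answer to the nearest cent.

PV of 2-year annuity: €11.94 × [1 − (1+0.106)^−2] / 0.106 = 20.55665
Perpetuity value at year 2: €4.87 / 0.106 = 45.94340
PV of perpetuity: 45.94340 / (1+0.106)^2 = 37.55890
Total PV = 20.55665 + 37.55890 = 58.11555

€58.12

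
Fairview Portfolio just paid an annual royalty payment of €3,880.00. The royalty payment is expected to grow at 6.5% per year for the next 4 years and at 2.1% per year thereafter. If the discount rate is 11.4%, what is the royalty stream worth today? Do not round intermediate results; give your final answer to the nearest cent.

€49468.94

D_1 = 4132.20000
D_2 = 4400.79300
D_3 = 4686.84454
D_4 = 4991.48944
Terminal value at year 4: TV = D_4×(1+g_2)/(r−g_2) = 5096.31072/0.093 = 54799.03999
P_0 = D_1/(1+r)^1 + D_2/(1+r)^2 + D_3/(1+r)^3 + D_4/(1+r)^4 + TV/(1+r)^4
    = 3709.33573 + 3546.17823 + 3390.19732 + 3241.07733 + 35582.15006 = 49468.93867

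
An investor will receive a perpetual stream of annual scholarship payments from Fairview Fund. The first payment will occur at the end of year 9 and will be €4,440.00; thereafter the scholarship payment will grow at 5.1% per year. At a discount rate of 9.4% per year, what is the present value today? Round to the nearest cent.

€50324.09

Value at end of year 8: C₁ / (r − g) = €4,440.00 / (0.094 − 0.051) = €103,255.8140
Discount to today: PV = €103,255.8140 / (1 + 0.094)^8 = €103,255.8140 / 2.051817 = €50,324.09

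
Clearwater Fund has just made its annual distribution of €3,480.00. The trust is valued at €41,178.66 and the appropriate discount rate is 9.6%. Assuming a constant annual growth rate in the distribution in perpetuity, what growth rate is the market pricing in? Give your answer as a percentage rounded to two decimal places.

P = D₀(1+g)/(r−g) ⇒ P(r−g) = D₀(1+g) ⇒ g(P+D₀) = P·r − D₀
g = (P·r − D₀)/(P + D₀) = (€41,178.66×0.096 − €3,480.00) / (€41,178.66 + €3,480.00) = 0.010595

1.06%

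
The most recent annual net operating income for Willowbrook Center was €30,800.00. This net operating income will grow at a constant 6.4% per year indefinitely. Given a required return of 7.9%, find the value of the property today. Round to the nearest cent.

D₁ = D₀ × (1 + g) = €30,800.00 × 1.064 = €32,771.2000
Growing perpetuity: P = D₁ / (r − g) = €32,771.2000 / (0.079 − 0.064) = €2,184,746.67

€2184746.67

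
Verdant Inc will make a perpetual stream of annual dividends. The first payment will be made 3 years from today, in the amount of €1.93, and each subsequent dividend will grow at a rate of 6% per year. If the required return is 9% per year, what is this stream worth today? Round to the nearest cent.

Value at end of year 2: C₁ / (r − g) = €1.93 / (0.09 − 0.06) = €64.3333
Discount to today: PV = €64.3333 / (1 + 0.09)^2 = €64.3333 / 1.188100 = €54.15

€54.15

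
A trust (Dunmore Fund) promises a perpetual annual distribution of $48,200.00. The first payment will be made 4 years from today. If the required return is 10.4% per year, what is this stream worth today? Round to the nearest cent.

$344434.37

Value at end of year 3: C / r = $48,200.00 / 0.104 = $463,461.5385
Discount to today: PV = $463,461.5385 / (1 + 0.104)^3 = $463,461.5385 / 1.345573 = $344,434.37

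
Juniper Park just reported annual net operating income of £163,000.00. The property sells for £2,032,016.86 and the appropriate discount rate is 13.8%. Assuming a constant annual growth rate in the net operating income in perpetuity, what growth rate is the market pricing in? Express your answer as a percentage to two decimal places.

5.35%

P = D₀(1+g)/(r−g) ⇒ P(r−g) = D₀(1+g) ⇒ g(P+D₀) = P·r − D₀
g = (P·r − D₀)/(P + D₀) = (£2,032,016.86×0.138 − £163,000.00) / (£2,032,016.86 + £163,000.00) = 0.053493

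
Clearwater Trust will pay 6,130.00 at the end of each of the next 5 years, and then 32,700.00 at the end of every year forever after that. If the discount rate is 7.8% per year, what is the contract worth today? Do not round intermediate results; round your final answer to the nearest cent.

PV of 5-year annuity: 6,130.00 × [1 − (1+0.078)^−5] / 0.078 = 24604.87263
Perpetuity value at year 5: 32,700.00 / 0.078 = 419230.76923
PV of perpetuity: 419230.76923 / (1+0.078)^5 = 287978.02287
Total PV = 24604.87263 + 287978.02287 = 312582.89551

312582.90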